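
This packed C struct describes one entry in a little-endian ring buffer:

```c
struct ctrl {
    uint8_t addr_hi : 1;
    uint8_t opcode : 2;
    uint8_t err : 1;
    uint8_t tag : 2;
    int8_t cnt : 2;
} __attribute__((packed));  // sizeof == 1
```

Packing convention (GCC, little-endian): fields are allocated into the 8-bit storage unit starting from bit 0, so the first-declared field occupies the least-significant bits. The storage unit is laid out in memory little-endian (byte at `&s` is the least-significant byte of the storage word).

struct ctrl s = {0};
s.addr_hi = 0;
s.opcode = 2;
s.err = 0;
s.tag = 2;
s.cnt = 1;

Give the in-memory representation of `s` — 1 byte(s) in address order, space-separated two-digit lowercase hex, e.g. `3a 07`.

addr_hi (1b) val=0 bits=0x0 at bit 0: 0x00
opcode (2b) val=2 bits=0x2 at bit 1: 0x04
err (1b) val=0 bits=0x0 at bit 3: 0x04
tag (2b) val=2 bits=0x2 at bit 4: 0x24
cnt (2b) val=1 bits=0x1 at bit 6: 0x64
word = 0x64 → little-endian bytes:
  [0]=0x64

64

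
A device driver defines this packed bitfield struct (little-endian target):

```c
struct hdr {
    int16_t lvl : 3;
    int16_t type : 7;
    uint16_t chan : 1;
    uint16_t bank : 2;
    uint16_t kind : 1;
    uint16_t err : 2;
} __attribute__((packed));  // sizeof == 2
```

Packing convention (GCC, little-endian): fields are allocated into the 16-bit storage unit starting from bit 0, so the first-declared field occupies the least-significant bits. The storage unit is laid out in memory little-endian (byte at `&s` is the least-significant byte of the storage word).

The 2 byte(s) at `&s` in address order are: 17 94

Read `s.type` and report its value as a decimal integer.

2

[0]=0x17 [1]=0x94 (little-endian) → word 0x9417
lvl:3 @ bit 0 → (0x9417>>0)&0x7 = 0x7
type:7 @ bit 3 → (0x9417>>3)&0x7f = 0x2  ←
chan:1 @ bit 10 → (0x9417>>10)&0x1 = 0x1
bank:2 @ bit 11 → (0x9417>>11)&0x3 = 0x2
kind:1 @ bit 13 → (0x9417>>13)&0x1 = 0x0
err:2 @ bit 14 → (0x9417>>14)&0x3 = 0x2
type signed 7b, MSB=0: value = 2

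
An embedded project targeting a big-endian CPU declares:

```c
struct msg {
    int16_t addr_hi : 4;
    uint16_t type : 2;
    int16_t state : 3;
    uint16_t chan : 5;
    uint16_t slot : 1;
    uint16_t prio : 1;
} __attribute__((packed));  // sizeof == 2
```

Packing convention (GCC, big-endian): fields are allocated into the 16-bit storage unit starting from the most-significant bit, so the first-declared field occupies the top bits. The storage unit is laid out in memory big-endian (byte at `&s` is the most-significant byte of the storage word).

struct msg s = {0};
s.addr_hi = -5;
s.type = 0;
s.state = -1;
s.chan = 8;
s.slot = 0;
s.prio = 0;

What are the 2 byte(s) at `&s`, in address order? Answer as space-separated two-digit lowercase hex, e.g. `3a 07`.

b3 a0

addr_hi (4b) val=-5 bits=0xb at bit 12: 0xb000
type (2b) val=0 bits=0x0 at bit 10: 0xb000
state (3b) val=-1 bits=0x7 at bit 7: 0xb380
chan (5b) val=8 bits=0x8 at bit 2: 0xb3a0
slot (1b) val=0 bits=0x0 at bit 1: 0xb3a0
prio (1b) val=0 bits=0x0 at bit 0: 0xb3a0
word = 0xb3a0 → big-endian bytes:
  [0]=0xb3  [1]=0xa0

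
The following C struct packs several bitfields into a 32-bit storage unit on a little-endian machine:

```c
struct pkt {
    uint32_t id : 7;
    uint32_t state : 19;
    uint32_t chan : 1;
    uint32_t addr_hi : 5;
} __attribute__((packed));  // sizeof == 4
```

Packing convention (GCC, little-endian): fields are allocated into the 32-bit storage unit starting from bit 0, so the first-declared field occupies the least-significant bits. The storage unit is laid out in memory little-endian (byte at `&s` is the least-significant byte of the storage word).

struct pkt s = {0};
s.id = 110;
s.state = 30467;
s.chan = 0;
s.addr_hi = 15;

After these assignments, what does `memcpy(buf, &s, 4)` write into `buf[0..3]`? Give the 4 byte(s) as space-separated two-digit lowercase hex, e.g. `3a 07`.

id (7b) val=110 bits=0x6e at bit 0: 0x0000006e
state (19b) val=30467 bits=0x7703 at bit 7: 0x003b81ee
chan (1b) val=0 bits=0x0 at bit 26: 0x003b81ee
addr_hi (5b) val=15 bits=0xf at bit 27: 0x783b81ee
word = 0x783b81ee → little-endian bytes:
  [0]=0xee  [1]=0x81  [2]=0x3b  [3]=0x78

ee 81 3b 78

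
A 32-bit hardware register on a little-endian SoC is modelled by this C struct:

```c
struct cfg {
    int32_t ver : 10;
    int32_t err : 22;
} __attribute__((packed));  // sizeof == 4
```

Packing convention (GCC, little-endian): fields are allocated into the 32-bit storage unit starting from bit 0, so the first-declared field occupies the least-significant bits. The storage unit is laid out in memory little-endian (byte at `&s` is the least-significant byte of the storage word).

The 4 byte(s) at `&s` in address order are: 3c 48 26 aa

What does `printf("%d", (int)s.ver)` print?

[0]=0x3c [1]=0x48 [2]=0x26 [3]=0xaa (little-endian) → word 0xaa26483c
ver [0+:10] = (word>>0) & 0x3ff = 60  ←
err [10+:22] = (word>>10) & 0x3fffff = 2787730
ver signed 10b, MSB=0: value = 60

60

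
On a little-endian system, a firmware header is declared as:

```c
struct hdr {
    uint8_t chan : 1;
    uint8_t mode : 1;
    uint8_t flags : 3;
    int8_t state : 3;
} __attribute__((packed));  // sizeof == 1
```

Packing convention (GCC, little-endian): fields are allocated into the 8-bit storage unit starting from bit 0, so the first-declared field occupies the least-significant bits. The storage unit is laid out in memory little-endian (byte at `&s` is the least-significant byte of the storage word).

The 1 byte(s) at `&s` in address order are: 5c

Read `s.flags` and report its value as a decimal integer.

7

[0]=0x5c (little-endian) → word 0x5c
chan:1 @ bit 0 → (0x5c>>0)&0x1 = 0x0
mode:1 @ bit 1 → (0x5c>>1)&0x1 = 0x0
flags:3 @ bit 2 → (0x5c>>2)&0x7 = 0x7  ←
state:3 @ bit 5 → (0x5c>>5)&0x7 = 0x2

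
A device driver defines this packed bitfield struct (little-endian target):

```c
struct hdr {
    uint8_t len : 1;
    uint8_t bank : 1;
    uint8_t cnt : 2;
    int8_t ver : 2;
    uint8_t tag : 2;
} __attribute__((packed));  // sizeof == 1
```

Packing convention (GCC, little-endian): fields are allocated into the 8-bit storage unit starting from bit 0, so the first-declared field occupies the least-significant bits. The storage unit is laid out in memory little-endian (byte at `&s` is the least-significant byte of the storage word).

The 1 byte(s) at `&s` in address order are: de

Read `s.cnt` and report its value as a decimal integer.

[0]=0xde (little-endian) → word 0xde
len:1 @ bit 0 → (0xde>>0)&0x1 = 0x0
bank:1 @ bit 1 → (0xde>>1)&0x1 = 0x1
cnt:2 @ bit 2 → (0xde>>2)&0x3 = 0x3  ←
ver:2 @ bit 4 → (0xde>>4)&0x3 = 0x1
tag:2 @ bit 6 → (0xde>>6)&0x3 = 0x3

3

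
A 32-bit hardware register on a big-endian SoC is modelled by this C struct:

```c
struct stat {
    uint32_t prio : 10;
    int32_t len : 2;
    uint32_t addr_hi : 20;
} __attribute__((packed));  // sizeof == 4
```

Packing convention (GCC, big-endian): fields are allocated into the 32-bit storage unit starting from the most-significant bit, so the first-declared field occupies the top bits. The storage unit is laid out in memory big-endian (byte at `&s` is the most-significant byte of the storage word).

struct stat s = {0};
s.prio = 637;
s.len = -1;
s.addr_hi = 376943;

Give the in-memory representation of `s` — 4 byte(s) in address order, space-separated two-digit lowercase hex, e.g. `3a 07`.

9f 75 c0 6f

prio:10 = 637 → 0x27d << 22 → word 0x9f400000
len:2 = -1 → 0x3 << 20 → word 0x9f700000
addr_hi:20 = 376943 → 0x5c06f << 0 → word 0x9f75c06f
word = 0x9f75c06f → big-endian bytes:
  [0]=0x9f  [1]=0x75  [2]=0xc0  [3]=0x6f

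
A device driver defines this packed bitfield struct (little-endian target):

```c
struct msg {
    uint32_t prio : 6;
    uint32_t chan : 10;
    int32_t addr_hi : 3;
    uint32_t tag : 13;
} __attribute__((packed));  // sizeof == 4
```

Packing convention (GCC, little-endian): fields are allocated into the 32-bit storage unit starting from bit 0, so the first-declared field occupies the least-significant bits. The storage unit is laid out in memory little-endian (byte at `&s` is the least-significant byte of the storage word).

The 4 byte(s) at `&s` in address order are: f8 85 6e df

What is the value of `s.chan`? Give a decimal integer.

[0]=0xf8 [1]=0x85 [2]=0x6e [3]=0xdf (little-endian) → word 0xdf6e85f8
prio:6 @ bit 0 → (0xdf6e85f8>>0)&0x3f = 0x38
chan:10 @ bit 6 → (0xdf6e85f8>>6)&0x3ff = 0x217  ←
addr_hi:3 @ bit 16 → (0xdf6e85f8>>16)&0x7 = 0x6
tag:13 @ bit 19 → (0xdf6e85f8>>19)&0x1fff = 0x1bed

535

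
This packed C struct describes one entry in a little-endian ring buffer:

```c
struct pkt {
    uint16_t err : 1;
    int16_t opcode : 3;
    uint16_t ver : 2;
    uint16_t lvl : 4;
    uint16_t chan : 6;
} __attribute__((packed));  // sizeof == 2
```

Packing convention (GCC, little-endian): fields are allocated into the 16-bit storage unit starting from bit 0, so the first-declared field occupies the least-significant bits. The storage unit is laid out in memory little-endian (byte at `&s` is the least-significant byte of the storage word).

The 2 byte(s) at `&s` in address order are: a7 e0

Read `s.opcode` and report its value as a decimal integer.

[0]=0xa7 [1]=0xe0 (little-endian) → word 0xe0a7
err [0+:1] = (word>>0) & 0x1 = 1
opcode [1+:3] = (word>>1) & 0x7 = 3  ←
ver [4+:2] = (word>>4) & 0x3 = 2
lvl [6+:4] = (word>>6) & 0xf = 2
chan [10+:6] = (word>>10) & 0x3f = 56
opcode signed 3b, MSB=0: value = 3

3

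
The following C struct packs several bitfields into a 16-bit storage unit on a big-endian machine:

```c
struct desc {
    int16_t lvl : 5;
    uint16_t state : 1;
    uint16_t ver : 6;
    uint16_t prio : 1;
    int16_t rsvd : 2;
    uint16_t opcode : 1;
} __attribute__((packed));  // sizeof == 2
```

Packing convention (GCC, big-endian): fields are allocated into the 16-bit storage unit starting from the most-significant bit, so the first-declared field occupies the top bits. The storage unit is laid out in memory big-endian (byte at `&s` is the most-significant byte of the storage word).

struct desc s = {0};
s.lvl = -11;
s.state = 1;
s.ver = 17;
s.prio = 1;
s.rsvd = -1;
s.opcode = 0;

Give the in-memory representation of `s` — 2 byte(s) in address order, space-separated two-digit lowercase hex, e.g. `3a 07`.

lvl (5b) val=-11 bits=0x15 at bit 11: 0xa800
state (1b) val=1 bits=0x1 at bit 10: 0xac00
ver (6b) val=17 bits=0x11 at bit 4: 0xad10
prio (1b) val=1 bits=0x1 at bit 3: 0xad18
rsvd (2b) val=-1 bits=0x3 at bit 1: 0xad1e
opcode (1b) val=0 bits=0x0 at bit 0: 0xad1e
word = 0xad1e → big-endian bytes:
  [0]=0xad  [1]=0x1e

ad 1e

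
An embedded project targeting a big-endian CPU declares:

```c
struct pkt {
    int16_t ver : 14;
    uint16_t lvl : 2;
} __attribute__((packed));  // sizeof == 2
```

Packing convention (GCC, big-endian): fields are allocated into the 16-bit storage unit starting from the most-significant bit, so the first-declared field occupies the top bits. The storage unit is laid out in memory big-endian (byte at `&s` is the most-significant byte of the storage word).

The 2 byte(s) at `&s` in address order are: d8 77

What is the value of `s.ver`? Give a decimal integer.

-2531

[0]=0xd8 [1]=0x77 (big-endian) → word 0xd877
ver [2+:14] = (word>>2) & 0x3fff = 13853  ←
lvl [0+:2] = (word>>0) & 0x3 = 3
ver signed 14b, MSB=1: 13853 - 16384 = -2531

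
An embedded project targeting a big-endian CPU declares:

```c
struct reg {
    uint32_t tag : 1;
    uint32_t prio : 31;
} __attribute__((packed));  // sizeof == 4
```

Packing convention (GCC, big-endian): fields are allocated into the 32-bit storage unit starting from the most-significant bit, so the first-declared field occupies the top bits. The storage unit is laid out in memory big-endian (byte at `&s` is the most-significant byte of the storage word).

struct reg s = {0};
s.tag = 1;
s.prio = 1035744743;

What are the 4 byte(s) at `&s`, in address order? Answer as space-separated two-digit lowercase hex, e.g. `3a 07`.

bd bc 35 e7

tag:1 = 1 → 0x1 << 31 → word 0x80000000
prio:31 = 1035744743 → 0x3dbc35e7 << 0 → word 0xbdbc35e7
word = 0xbdbc35e7 → big-endian bytes:
  [0]=0xbd  [1]=0xbc  [2]=0x35  [3]=0xe7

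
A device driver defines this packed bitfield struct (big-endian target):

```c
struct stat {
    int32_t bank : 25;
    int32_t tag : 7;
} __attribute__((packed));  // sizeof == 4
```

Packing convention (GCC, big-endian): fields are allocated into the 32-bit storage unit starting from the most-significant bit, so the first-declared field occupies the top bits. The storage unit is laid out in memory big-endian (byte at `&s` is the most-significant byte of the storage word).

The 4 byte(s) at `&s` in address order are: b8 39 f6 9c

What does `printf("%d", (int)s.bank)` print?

-9407507

[0]=0xb8 [1]=0x39 [2]=0xf6 [3]=0x9c (big-endian) → word 0xb839f69c
bank [7+:25] = (word>>7) & 0x1ffffff = 24146925  ←
tag [0+:7] = (word>>0) & 0x7f = 28
bank signed 25b, MSB=1: 24146925 - 33554432 = -9407507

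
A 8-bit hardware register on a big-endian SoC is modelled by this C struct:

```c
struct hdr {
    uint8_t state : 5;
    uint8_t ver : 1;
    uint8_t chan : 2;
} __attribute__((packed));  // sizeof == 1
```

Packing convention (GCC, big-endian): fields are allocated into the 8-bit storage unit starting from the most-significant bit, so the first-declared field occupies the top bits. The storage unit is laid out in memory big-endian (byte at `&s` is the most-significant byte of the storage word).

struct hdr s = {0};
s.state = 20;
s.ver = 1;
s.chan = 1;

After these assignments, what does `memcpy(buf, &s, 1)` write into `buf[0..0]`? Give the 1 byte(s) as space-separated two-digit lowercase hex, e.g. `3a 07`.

a5

state (5b) val=20 bits=0x14 at bit 3: 0xa0
ver (1b) val=1 bits=0x1 at bit 2: 0xa4
chan (2b) val=1 bits=0x1 at bit 0: 0xa5
word = 0xa5 → big-endian bytes:
  [0]=0xa5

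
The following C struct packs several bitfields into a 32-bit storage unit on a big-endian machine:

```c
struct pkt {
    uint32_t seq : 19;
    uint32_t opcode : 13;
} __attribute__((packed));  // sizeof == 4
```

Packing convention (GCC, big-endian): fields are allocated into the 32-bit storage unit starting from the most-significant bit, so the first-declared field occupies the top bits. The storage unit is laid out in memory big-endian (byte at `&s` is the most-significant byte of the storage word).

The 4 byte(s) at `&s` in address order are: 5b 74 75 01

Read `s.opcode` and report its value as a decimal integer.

5377

[0]=0x5b [1]=0x74 [2]=0x75 [3]=0x01 (big-endian) → word 0x5b747501
seq [13+:19] = (word>>13) & 0x7ffff = 187299
opcode [0+:13] = (word>>0) & 0x1fff = 5377  ←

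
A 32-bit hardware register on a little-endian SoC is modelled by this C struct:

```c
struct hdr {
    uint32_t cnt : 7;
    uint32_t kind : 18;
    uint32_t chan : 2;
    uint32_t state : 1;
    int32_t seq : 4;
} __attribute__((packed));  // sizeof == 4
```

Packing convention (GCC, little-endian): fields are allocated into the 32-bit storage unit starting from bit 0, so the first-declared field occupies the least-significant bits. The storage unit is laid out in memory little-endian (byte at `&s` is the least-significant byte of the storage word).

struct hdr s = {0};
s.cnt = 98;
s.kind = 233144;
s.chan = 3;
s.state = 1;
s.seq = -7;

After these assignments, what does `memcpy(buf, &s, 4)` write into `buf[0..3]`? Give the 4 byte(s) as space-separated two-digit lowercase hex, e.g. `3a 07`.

62 5c c7 9f

cnt (7b) val=98 bits=0x62 at bit 0: 0x00000062
kind (18b) val=233144 bits=0x38eb8 at bit 7: 0x01c75c62
chan (2b) val=3 bits=0x3 at bit 25: 0x07c75c62
state (1b) val=1 bits=0x1 at bit 27: 0x0fc75c62
seq (4b) val=-7 bits=0x9 at bit 28: 0x9fc75c62
word = 0x9fc75c62 → little-endian bytes:
  [0]=0x62  [1]=0x5c  [2]=0xc7  [3]=0x9f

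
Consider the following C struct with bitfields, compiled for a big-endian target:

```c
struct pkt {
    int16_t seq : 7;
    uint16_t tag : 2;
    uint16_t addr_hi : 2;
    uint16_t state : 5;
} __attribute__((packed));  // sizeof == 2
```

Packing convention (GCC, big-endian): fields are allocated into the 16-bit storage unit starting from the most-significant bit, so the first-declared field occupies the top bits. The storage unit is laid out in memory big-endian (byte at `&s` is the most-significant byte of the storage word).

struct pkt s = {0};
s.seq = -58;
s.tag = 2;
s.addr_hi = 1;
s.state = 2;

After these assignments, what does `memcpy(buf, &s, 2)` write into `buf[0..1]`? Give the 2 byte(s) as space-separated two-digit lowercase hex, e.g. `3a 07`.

seq:7 = -58 → 0x46 << 9 → word 0x8c00
tag:2 = 2 → 0x2 << 7 → word 0x8d00
addr_hi:2 = 1 → 0x1 << 5 → word 0x8d20
state:5 = 2 → 0x2 << 0 → word 0x8d22
word = 0x8d22 → big-endian bytes:
  [0]=0x8d  [1]=0x22

8d 22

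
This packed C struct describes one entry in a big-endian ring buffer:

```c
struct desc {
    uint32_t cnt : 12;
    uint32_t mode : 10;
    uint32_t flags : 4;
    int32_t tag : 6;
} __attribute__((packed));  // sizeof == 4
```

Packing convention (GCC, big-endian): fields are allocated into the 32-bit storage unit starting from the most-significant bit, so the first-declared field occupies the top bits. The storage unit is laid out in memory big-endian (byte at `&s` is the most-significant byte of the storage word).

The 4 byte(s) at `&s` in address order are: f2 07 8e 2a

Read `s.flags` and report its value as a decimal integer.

[0]=0xf2 [1]=0x07 [2]=0x8e [3]=0x2a (big-endian) → word 0xf2078e2a
cnt:12 @ bit 20 → (0xf2078e2a>>20)&0xfff = 0xf20
mode:10 @ bit 10 → (0xf2078e2a>>10)&0x3ff = 0x1e3
flags:4 @ bit 6 → (0xf2078e2a>>6)&0xf = 0x8  ←
tag:6 @ bit 0 → (0xf2078e2a>>0)&0x3f = 0x2a

8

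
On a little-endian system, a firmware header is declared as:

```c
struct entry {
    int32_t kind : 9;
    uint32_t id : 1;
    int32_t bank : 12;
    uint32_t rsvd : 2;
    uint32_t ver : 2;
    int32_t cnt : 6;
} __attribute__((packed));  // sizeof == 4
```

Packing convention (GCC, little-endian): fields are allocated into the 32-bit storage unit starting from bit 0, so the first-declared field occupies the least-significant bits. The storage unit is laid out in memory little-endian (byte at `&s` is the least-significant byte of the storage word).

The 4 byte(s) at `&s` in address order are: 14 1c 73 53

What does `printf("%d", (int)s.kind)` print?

[0]=0x14 [1]=0x1c [2]=0x73 [3]=0x53 (little-endian) → word 0x53731c14
kind:9 @ bit 0 → (0x53731c14>>0)&0x1ff = 0x14  ←
id:1 @ bit 9 → (0x53731c14>>9)&0x1 = 0x0
bank:12 @ bit 10 → (0x53731c14>>10)&0xfff = 0xcc7
rsvd:2 @ bit 22 → (0x53731c14>>22)&0x3 = 0x1
ver:2 @ bit 24 → (0x53731c14>>24)&0x3 = 0x3
cnt:6 @ bit 26 → (0x53731c14>>26)&0x3f = 0x14
kind signed 9b, MSB=0: value = 20

20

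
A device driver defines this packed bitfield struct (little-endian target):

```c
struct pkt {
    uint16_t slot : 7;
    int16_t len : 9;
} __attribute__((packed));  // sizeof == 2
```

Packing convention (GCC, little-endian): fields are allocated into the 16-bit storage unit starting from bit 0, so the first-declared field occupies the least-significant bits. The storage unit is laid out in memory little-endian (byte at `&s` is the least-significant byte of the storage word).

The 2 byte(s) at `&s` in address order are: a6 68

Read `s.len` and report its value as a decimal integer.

209

[0]=0xa6 [1]=0x68 (little-endian) → word 0x68a6
slot:7 @ bit 0 → (0x68a6>>0)&0x7f = 0x26
len:9 @ bit 7 → (0x68a6>>7)&0x1ff = 0xd1  ←
len signed 9b, MSB=0: value = 209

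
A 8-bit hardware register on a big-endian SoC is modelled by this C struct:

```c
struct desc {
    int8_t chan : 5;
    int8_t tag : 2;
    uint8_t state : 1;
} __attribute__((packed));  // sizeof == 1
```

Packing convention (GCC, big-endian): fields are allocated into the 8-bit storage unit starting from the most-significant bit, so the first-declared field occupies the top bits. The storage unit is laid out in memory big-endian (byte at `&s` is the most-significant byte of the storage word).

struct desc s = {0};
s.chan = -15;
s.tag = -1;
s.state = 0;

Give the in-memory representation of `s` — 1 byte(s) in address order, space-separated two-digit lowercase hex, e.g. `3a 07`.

chan:5 = -15 → 0x11 << 3 → word 0x88
tag:2 = -1 → 0x3 << 1 → word 0x8e
state:1 = 0 → 0x0 << 0 → word 0x8e
word = 0x8e → big-endian bytes:
  [0]=0x8e

8e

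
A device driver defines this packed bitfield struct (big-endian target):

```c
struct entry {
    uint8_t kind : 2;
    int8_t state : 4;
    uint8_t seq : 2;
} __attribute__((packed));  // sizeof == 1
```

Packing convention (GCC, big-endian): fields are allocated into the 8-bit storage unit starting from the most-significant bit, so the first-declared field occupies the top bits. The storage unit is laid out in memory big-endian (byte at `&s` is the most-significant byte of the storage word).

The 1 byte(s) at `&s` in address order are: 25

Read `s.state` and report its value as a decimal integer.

[0]=0x25 (big-endian) → word 0x25
kind [6+:2] = (word>>6) & 0x3 = 0
state [2+:4] = (word>>2) & 0xf = 9  ←
seq [0+:2] = (word>>0) & 0x3 = 1
state signed 4b, MSB=1: 9 - 16 = -7

-7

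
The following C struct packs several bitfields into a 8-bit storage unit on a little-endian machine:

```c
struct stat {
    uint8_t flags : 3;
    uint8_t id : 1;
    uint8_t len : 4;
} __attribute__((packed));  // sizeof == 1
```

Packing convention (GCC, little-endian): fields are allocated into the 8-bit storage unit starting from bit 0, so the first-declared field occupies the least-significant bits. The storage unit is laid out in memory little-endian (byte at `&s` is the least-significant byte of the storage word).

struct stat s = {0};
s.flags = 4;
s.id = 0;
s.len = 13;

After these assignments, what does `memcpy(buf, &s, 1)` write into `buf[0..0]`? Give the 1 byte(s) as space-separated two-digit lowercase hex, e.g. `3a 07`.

[0+:3] flags=4 & 0x7 = 0x4; word=0x04
[3+:1] id=0 & 0x1 = 0x0; word=0x04
[4+:4] len=13 & 0xf = 0xd; word=0xd4
word = 0xd4 → little-endian bytes:
  [0]=0xd4

d4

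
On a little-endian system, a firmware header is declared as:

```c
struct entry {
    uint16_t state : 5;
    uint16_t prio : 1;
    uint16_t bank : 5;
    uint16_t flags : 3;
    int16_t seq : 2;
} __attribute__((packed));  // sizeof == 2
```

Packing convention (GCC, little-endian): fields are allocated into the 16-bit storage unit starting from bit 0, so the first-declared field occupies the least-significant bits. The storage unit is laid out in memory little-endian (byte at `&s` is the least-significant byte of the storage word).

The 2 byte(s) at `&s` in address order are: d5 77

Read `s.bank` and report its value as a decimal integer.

31

[0]=0xd5 [1]=0x77 (little-endian) → word 0x77d5
state [0+:5] = (word>>0) & 0x1f = 21
prio [5+:1] = (word>>5) & 0x1 = 0
bank [6+:5] = (word>>6) & 0x1f = 31  ←
flags [11+:3] = (word>>11) & 0x7 = 6
seq [14+:2] = (word>>14) & 0x3 = 1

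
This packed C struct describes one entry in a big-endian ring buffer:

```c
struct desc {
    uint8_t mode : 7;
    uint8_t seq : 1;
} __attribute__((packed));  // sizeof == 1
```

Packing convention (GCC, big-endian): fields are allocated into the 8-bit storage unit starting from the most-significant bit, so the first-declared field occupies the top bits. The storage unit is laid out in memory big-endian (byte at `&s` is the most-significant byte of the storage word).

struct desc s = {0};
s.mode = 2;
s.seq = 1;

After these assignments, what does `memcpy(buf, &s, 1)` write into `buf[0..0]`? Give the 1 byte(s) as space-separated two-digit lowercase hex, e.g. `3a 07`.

05

mode:7 = 2 → 0x2 << 1 → word 0x04
seq:1 = 1 → 0x1 << 0 → word 0x05
word = 0x05 → big-endian bytes:
  [0]=0x05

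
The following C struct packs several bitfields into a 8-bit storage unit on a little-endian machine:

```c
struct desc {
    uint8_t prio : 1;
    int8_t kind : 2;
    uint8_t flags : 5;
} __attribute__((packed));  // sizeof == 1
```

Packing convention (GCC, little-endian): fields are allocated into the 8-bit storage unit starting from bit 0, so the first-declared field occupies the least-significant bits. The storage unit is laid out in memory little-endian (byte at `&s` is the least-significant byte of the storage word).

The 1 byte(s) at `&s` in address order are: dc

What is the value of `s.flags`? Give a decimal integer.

27

[0]=0xdc (little-endian) → word 0xdc
prio [0+:1] = (word>>0) & 0x1 = 0
kind [1+:2] = (word>>1) & 0x3 = 2
flags [3+:5] = (word>>3) & 0x1f = 27  ←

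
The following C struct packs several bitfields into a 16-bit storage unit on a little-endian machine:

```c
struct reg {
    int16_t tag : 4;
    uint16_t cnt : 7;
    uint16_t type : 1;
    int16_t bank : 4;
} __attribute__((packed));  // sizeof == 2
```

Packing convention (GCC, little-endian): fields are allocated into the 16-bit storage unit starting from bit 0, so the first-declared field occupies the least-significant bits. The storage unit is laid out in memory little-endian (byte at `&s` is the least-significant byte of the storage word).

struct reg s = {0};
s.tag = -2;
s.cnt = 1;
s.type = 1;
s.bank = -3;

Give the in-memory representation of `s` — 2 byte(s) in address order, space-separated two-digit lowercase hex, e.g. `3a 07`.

tag (4b) val=-2 bits=0xe at bit 0: 0x000e
cnt (7b) val=1 bits=0x1 at bit 4: 0x001e
type (1b) val=1 bits=0x1 at bit 11: 0x081e
bank (4b) val=-3 bits=0xd at bit 12: 0xd81e
word = 0xd81e → little-endian bytes:
  [0]=0x1e  [1]=0xd8

1e d8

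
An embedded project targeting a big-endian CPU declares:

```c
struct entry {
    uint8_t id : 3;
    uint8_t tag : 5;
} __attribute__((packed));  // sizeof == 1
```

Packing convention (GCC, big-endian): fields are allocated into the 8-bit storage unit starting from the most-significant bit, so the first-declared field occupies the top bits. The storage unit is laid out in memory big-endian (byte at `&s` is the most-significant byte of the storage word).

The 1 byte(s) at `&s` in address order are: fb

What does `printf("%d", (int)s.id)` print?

7

[0]=0xfb (big-endian) → word 0xfb
id [5+:3] = (word>>5) & 0x7 = 7  ←
tag [0+:5] = (word>>0) & 0x1f = 27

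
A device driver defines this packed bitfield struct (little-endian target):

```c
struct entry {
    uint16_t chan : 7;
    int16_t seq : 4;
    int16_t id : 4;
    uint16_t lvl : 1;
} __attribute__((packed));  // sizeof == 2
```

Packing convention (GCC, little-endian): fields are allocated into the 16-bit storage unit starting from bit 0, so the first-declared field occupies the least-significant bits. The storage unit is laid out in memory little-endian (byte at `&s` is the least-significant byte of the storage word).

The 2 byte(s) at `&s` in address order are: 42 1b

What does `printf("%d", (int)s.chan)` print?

66

[0]=0x42 [1]=0x1b (little-endian) → word 0x1b42
chan:7 @ bit 0 → (0x1b42>>0)&0x7f = 0x42  ←
seq:4 @ bit 7 → (0x1b42>>7)&0xf = 0x6
id:4 @ bit 11 → (0x1b42>>11)&0xf = 0x3
lvl:1 @ bit 15 → (0x1b42>>15)&0x1 = 0x0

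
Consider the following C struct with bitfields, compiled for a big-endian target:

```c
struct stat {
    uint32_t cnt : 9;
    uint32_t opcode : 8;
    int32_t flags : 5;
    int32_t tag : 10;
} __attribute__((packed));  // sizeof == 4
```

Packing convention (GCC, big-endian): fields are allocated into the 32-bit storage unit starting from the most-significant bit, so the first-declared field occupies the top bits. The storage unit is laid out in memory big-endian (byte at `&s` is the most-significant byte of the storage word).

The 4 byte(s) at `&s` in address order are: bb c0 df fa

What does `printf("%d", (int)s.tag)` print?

[0]=0xbb [1]=0xc0 [2]=0xdf [3]=0xfa (big-endian) → word 0xbbc0dffa
cnt [23+:9] = (word>>23) & 0x1ff = 375
opcode [15+:8] = (word>>15) & 0xff = 129
flags [10+:5] = (word>>10) & 0x1f = 23
tag [0+:10] = (word>>0) & 0x3ff = 1018  ←
tag signed 10b, MSB=1: 1018 - 1024 = -6

-6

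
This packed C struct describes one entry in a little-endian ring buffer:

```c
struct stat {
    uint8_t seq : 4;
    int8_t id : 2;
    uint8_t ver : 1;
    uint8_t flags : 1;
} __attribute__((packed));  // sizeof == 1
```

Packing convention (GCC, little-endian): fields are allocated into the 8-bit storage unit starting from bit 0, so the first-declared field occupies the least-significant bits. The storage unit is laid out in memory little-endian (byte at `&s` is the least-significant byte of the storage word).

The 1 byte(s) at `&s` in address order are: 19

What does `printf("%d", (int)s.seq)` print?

[0]=0x19 (little-endian) → word 0x19
seq:4 @ bit 0 → (0x19>>0)&0xf = 0x9  ←
id:2 @ bit 4 → (0x19>>4)&0x3 = 0x1
ver:1 @ bit 6 → (0x19>>6)&0x1 = 0x0
flags:1 @ bit 7 → (0x19>>7)&0x1 = 0x0

9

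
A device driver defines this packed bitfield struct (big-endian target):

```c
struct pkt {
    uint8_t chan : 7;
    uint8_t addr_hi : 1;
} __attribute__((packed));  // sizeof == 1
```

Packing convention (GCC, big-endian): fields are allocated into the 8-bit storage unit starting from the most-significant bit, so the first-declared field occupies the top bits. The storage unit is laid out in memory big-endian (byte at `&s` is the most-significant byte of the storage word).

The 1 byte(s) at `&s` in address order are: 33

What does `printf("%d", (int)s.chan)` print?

[0]=0x33 (big-endian) → word 0x33
chan:7 @ bit 1 → (0x33>>1)&0x7f = 0x19  ←
addr_hi:1 @ bit 0 → (0x33>>0)&0x1 = 0x1

25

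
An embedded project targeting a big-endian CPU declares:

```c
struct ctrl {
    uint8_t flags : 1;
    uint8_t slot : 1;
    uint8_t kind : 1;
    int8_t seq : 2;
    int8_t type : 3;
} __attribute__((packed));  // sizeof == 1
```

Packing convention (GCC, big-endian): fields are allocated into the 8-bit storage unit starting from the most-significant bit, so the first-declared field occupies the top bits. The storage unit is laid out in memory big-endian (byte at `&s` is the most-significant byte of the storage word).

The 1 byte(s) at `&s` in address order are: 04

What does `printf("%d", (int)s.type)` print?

-4

[0]=0x04 (big-endian) → word 0x04
flags [7+:1] = (word>>7) & 0x1 = 0
slot [6+:1] = (word>>6) & 0x1 = 0
kind [5+:1] = (word>>5) & 0x1 = 0
seq [3+:2] = (word>>3) & 0x3 = 0
type [0+:3] = (word>>0) & 0x7 = 4  ←
type signed 3b, MSB=1: 4 - 8 = -4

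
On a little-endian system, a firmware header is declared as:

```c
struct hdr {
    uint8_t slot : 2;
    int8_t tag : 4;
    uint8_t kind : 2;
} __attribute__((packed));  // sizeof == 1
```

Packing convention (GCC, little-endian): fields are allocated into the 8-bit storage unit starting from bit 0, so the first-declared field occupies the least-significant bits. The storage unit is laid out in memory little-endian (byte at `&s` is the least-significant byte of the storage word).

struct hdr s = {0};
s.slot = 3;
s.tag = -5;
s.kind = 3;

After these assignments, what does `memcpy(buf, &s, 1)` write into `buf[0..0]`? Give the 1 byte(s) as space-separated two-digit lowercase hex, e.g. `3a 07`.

[0+:2] slot=3 & 0x3 = 0x3; word=0x03
[2+:4] tag=-5 & 0xf = 0xb; word=0x2f
[6+:2] kind=3 & 0x3 = 0x3; word=0xef
word = 0xef → little-endian bytes:
  [0]=0xef

ef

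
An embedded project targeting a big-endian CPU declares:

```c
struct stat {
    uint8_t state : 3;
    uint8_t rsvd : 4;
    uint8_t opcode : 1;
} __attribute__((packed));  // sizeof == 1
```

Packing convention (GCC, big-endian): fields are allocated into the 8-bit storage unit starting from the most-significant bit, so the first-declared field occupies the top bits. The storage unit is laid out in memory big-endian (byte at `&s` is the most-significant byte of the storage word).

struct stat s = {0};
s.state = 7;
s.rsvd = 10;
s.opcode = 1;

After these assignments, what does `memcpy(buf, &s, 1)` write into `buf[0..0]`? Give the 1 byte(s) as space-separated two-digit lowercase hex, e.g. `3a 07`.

f5

[5+:3] state=7 & 0x7 = 0x7; word=0xe0
[1+:4] rsvd=10 & 0xf = 0xa; word=0xf4
[0+:1] opcode=1 & 0x1 = 0x1; word=0xf5
word = 0xf5 → big-endian bytes:
  [0]=0xf5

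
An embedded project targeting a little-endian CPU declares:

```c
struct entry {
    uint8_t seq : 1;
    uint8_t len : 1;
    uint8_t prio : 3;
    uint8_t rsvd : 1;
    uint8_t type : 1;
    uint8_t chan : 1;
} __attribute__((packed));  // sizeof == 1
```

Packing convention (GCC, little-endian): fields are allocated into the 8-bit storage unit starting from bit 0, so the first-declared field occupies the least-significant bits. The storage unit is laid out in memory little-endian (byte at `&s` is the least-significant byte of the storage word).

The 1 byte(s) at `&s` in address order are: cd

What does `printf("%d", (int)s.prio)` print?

[0]=0xcd (little-endian) → word 0xcd
seq:1 @ bit 0 → (0xcd>>0)&0x1 = 0x1
len:1 @ bit 1 → (0xcd>>1)&0x1 = 0x0
prio:3 @ bit 2 → (0xcd>>2)&0x7 = 0x3  ←
rsvd:1 @ bit 5 → (0xcd>>5)&0x1 = 0x0
type:1 @ bit 6 → (0xcd>>6)&0x1 = 0x1
chan:1 @ bit 7 → (0xcd>>7)&0x1 = 0x1

3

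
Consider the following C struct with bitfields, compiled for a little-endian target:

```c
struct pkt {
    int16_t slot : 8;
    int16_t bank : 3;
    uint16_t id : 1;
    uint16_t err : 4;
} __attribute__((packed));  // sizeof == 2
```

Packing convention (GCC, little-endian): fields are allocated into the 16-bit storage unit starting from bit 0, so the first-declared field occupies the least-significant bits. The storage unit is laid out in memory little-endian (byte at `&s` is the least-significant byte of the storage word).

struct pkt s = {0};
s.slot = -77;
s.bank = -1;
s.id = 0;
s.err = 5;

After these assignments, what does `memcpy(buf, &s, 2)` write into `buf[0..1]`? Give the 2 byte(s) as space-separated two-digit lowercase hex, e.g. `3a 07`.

slot (8b) val=-77 bits=0xb3 at bit 0: 0x00b3
bank (3b) val=-1 bits=0x7 at bit 8: 0x07b3
id (1b) val=0 bits=0x0 at bit 11: 0x07b3
err (4b) val=5 bits=0x5 at bit 12: 0x57b3
word = 0x57b3 → little-endian bytes:
  [0]=0xb3  [1]=0x57

b3 57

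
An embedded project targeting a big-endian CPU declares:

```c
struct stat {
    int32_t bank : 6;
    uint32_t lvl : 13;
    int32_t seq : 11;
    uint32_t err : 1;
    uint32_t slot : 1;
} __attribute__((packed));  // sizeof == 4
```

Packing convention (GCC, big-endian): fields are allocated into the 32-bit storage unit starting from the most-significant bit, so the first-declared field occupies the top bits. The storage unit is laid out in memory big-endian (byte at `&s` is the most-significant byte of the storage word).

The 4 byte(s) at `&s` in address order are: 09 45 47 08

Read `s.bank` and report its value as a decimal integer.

[0]=0x09 [1]=0x45 [2]=0x47 [3]=0x08 (big-endian) → word 0x09454708
bank:6 @ bit 26 → (0x09454708>>26)&0x3f = 0x2  ←
lvl:13 @ bit 13 → (0x09454708>>13)&0x1fff = 0xa2a
seq:11 @ bit 2 → (0x09454708>>2)&0x7ff = 0x1c2
err:1 @ bit 1 → (0x09454708>>1)&0x1 = 0x0
slot:1 @ bit 0 → (0x09454708>>0)&0x1 = 0x0
bank signed 6b, MSB=0: value = 2

2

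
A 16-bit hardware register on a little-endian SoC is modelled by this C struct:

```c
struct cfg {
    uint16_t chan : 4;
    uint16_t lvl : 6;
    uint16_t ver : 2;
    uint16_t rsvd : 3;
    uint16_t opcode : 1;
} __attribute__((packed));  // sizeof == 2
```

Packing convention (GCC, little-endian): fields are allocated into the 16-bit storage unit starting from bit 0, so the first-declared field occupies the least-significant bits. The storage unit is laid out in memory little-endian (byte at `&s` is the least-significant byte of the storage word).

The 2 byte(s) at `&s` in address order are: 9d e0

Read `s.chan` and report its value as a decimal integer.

[0]=0x9d [1]=0xe0 (little-endian) → word 0xe09d
chan:4 @ bit 0 → (0xe09d>>0)&0xf = 0xd  ←
lvl:6 @ bit 4 → (0xe09d>>4)&0x3f = 0x9
ver:2 @ bit 10 → (0xe09d>>10)&0x3 = 0x0
rsvd:3 @ bit 12 → (0xe09d>>12)&0x7 = 0x6
opcode:1 @ bit 15 → (0xe09d>>15)&0x1 = 0x1

13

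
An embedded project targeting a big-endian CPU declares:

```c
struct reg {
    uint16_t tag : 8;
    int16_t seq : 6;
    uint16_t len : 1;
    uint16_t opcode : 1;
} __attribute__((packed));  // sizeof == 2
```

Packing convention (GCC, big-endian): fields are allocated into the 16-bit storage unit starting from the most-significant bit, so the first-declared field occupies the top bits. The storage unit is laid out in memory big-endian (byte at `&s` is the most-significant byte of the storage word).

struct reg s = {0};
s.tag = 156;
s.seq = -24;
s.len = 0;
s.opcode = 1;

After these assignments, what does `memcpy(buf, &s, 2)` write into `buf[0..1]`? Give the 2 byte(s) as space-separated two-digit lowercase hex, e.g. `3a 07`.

9c a1

[8+:8] tag=156 & 0xff = 0x9c; word=0x9c00
[2+:6] seq=-24 & 0x3f = 0x28; word=0x9ca0
[1+:1] len=0 & 0x1 = 0x0; word=0x9ca0
[0+:1] opcode=1 & 0x1 = 0x1; word=0x9ca1
word = 0x9ca1 → big-endian bytes:
  [0]=0x9c  [1]=0xa1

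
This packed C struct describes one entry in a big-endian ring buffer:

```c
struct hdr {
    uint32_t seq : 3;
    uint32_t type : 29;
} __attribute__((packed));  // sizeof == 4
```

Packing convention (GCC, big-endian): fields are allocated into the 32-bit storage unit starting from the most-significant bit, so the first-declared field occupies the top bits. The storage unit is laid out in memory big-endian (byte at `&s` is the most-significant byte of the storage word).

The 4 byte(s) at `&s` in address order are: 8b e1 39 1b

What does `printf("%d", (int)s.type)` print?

[0]=0x8b [1]=0xe1 [2]=0x39 [3]=0x1b (big-endian) → word 0x8be1391b
seq [29+:3] = (word>>29) & 0x7 = 4
type [0+:29] = (word>>0) & 0x1fffffff = 199309595  ←

199309595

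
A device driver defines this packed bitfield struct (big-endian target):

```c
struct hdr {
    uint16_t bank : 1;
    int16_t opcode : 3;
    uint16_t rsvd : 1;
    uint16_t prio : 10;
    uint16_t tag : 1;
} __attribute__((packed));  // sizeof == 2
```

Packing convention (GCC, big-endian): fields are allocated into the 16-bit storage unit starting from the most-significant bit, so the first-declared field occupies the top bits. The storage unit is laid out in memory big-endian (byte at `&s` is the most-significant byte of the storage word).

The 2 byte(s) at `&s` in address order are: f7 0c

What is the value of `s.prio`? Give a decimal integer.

902

[0]=0xf7 [1]=0x0c (big-endian) → word 0xf70c
bank:1 @ bit 15 → (0xf70c>>15)&0x1 = 0x1
opcode:3 @ bit 12 → (0xf70c>>12)&0x7 = 0x7
rsvd:1 @ bit 11 → (0xf70c>>11)&0x1 = 0x0
prio:10 @ bit 1 → (0xf70c>>1)&0x3ff = 0x386  ←
tag:1 @ bit 0 → (0xf70c>>0)&0x1 = 0x0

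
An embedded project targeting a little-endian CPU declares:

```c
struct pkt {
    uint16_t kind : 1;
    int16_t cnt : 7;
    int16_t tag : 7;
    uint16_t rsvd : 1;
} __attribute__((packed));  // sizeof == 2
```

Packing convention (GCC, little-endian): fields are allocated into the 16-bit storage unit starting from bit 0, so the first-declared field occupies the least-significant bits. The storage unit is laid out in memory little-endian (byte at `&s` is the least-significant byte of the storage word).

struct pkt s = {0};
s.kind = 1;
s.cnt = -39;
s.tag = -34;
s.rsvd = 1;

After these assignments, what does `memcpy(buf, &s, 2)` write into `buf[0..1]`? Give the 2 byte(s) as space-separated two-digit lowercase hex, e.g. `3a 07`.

b3 de

kind:1 = 1 → 0x1 << 0 → word 0x0001
cnt:7 = -39 → 0x59 << 1 → word 0x00b3
tag:7 = -34 → 0x5e << 8 → word 0x5eb3
rsvd:1 = 1 → 0x1 << 15 → word 0xdeb3
word = 0xdeb3 → little-endian bytes:
  [0]=0xb3  [1]=0xde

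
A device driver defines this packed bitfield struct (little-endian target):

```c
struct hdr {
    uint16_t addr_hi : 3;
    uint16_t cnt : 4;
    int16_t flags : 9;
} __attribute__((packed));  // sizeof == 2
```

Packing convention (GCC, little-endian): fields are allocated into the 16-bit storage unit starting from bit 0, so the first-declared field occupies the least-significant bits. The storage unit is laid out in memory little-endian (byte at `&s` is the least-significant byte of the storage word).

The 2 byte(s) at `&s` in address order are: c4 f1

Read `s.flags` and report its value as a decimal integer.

-29

[0]=0xc4 [1]=0xf1 (little-endian) → word 0xf1c4
addr_hi [0+:3] = (word>>0) & 0x7 = 4
cnt [3+:4] = (word>>3) & 0xf = 8
flags [7+:9] = (word>>7) & 0x1ff = 483  ←
flags signed 9b, MSB=1: 483 - 512 = -29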